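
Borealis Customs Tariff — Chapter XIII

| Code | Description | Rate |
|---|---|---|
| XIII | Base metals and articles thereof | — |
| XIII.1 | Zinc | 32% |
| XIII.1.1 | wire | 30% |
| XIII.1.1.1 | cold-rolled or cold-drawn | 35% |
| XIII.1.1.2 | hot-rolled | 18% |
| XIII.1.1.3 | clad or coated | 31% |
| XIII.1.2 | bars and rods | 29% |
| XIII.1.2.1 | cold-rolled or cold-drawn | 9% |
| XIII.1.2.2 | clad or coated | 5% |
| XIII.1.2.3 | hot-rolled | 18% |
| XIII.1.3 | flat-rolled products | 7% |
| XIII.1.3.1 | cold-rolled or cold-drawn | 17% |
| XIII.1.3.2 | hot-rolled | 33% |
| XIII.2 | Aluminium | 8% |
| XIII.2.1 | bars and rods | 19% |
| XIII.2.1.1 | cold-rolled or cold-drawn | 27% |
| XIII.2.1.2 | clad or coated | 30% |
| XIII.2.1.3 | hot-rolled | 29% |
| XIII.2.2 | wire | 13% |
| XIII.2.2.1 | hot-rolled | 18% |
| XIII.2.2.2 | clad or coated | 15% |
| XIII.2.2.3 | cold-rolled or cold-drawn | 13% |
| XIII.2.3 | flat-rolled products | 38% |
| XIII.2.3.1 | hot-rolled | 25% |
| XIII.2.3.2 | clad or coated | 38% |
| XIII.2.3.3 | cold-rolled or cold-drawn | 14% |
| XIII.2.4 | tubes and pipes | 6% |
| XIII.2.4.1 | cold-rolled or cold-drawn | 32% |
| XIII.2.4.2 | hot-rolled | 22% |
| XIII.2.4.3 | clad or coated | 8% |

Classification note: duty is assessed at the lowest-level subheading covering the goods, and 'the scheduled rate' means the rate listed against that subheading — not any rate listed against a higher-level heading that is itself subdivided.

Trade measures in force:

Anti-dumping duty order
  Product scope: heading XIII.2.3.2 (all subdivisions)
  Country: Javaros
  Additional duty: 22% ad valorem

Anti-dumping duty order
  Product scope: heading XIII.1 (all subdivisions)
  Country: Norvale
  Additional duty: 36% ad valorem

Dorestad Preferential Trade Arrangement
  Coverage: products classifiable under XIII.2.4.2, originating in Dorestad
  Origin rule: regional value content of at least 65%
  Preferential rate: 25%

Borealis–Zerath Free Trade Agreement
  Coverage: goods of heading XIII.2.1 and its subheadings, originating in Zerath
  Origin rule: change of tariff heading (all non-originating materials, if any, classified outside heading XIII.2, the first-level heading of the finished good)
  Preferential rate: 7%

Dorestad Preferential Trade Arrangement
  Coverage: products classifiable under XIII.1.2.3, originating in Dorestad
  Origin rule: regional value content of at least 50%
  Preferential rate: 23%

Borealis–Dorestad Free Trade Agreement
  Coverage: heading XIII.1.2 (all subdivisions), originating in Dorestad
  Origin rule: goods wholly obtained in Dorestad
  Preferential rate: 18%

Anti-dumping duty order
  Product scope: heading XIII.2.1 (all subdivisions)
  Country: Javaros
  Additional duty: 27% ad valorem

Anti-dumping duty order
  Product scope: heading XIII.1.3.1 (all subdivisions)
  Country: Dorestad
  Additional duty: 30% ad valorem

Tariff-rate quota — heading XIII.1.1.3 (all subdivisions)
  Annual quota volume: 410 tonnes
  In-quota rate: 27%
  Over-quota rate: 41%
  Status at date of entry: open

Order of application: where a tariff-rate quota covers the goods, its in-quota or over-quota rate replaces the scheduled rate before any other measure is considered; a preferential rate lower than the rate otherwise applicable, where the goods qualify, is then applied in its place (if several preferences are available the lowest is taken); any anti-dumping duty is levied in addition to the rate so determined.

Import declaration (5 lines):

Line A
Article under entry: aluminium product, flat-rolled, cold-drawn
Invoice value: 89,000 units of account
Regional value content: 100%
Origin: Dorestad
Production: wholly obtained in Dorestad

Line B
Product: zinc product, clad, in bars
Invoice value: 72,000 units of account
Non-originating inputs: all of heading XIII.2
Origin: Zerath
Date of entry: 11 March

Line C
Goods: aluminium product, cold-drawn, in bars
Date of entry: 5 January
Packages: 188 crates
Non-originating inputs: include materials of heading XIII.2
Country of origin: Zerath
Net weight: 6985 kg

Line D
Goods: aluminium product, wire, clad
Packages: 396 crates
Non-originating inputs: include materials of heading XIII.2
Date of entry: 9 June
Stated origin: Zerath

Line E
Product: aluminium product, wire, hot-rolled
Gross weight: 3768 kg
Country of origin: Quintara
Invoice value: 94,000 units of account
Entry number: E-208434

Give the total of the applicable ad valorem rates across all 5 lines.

Line A: aluminium → XIII.2; flat-rolled → XIII.2.3; cold-drawn → XIII.2.3.3. Scheduled 14%. Dorestad agreement on XIII.2.4.2: XIII.2.3.3 not covered; Dorestad agreement on XIII.1.2.3: XIII.2.3.3 not covered; Dorestad agreement on XIII.1.2: XIII.2.3.3 not covered. → 14%.
Line B: zinc → XIII.1; in bars → XIII.1.2; clad → XIII.1.2.2. Scheduled 5%. Zerath agreement on XIII.2.1: XIII.1.2.2 not covered. → 5%.
Line C: aluminium → XIII.2; in bars → XIII.2.1; cold-drawn → XIII.2.1.1. Scheduled 27%. Zerath agreement on XIII.2.1: CTH not met. → 27%.
Line D: aluminium → XIII.2; wire → XIII.2.2; clad → XIII.2.2.2. Scheduled 15%. Zerath agreement on XIII.2.1: XIII.2.2.2 not covered. → 15%.
Line E: aluminium → XIII.2; wire → XIII.2.2; hot-rolled → XIII.2.2.1. Scheduled 18%. No special measure applies. → 18%.
Sum: 14% + 5% + 27% + 15% + 18% = 79%.

79%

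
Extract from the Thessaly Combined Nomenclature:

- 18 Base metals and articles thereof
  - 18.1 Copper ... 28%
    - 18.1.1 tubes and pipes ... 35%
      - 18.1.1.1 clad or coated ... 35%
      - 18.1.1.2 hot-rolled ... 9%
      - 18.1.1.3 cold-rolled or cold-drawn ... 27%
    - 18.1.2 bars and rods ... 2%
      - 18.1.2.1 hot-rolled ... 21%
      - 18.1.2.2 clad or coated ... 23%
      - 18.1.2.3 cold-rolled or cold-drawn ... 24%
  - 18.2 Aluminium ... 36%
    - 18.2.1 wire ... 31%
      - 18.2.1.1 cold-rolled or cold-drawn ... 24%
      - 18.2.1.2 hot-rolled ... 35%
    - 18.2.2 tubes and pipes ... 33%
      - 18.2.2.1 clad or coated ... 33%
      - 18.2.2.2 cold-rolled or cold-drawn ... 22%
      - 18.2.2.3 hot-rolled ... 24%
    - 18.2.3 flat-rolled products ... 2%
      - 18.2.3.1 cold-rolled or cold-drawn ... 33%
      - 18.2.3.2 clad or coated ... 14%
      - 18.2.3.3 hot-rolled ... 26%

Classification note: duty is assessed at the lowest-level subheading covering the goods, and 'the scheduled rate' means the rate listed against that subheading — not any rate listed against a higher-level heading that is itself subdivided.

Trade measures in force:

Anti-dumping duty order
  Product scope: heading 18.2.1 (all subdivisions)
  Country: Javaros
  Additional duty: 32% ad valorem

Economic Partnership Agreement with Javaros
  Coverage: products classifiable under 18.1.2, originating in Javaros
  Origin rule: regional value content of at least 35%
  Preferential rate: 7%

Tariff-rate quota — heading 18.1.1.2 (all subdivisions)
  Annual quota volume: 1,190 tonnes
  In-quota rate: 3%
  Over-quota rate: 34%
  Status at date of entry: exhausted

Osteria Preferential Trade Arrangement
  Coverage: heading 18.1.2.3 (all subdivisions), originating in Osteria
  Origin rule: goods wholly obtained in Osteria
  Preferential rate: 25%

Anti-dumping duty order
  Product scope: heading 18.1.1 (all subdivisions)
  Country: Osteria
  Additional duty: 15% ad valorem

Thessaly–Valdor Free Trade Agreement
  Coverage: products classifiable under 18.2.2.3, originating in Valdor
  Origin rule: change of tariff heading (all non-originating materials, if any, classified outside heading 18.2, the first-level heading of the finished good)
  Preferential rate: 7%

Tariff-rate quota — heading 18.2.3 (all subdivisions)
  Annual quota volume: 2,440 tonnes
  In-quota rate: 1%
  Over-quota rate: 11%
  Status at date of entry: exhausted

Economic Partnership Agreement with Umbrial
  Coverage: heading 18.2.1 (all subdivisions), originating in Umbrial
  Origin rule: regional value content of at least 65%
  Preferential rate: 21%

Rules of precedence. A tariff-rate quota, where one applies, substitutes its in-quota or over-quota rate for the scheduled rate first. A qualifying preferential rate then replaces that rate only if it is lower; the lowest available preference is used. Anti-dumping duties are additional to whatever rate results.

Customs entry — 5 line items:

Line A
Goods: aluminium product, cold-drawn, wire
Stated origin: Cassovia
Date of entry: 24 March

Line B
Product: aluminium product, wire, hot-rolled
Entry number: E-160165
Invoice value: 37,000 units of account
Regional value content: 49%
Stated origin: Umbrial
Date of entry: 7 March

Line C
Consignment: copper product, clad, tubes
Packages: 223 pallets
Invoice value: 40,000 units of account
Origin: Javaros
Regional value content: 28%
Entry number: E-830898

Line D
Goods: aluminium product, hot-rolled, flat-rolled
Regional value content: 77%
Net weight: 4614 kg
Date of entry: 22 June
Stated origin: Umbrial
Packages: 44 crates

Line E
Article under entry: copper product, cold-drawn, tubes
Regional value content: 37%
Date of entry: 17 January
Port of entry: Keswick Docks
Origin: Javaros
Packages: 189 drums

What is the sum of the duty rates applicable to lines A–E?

132%

Line A: aluminium → 18.2; wire → 18.2.1; cold-drawn → 18.2.1.1. Scheduled 24%. No special measure applies. → 24%.
Line B: aluminium → 18.2; wire → 18.2.1; hot-rolled → 18.2.1.2. Scheduled 35%. Umbrial agreement on 18.2.1: RVC < 65%. → 35%.
Line C: copper → 18.1; tubes → 18.1.1; clad → 18.1.1.1. Scheduled 35%. Javaros agreement on 18.1.2: 18.1.1.1 not covered. → 35%.
Line D: aluminium → 18.2; flat-rolled → 18.2.3; hot-rolled → 18.2.3.3. Scheduled 26%. quota on 18.2.3 exhausted → over-quota 11%; Umbrial agreement on 18.2.1: 18.2.3.3 not covered. → 11%.
Line E: copper → 18.1; tubes → 18.1.1; cold-drawn → 18.1.1.3. Scheduled 27%. Javaros agreement on 18.1.2: 18.1.1.3 not covered. → 27%.
Sum: 24% + 35% + 35% + 11% + 27% = 132%.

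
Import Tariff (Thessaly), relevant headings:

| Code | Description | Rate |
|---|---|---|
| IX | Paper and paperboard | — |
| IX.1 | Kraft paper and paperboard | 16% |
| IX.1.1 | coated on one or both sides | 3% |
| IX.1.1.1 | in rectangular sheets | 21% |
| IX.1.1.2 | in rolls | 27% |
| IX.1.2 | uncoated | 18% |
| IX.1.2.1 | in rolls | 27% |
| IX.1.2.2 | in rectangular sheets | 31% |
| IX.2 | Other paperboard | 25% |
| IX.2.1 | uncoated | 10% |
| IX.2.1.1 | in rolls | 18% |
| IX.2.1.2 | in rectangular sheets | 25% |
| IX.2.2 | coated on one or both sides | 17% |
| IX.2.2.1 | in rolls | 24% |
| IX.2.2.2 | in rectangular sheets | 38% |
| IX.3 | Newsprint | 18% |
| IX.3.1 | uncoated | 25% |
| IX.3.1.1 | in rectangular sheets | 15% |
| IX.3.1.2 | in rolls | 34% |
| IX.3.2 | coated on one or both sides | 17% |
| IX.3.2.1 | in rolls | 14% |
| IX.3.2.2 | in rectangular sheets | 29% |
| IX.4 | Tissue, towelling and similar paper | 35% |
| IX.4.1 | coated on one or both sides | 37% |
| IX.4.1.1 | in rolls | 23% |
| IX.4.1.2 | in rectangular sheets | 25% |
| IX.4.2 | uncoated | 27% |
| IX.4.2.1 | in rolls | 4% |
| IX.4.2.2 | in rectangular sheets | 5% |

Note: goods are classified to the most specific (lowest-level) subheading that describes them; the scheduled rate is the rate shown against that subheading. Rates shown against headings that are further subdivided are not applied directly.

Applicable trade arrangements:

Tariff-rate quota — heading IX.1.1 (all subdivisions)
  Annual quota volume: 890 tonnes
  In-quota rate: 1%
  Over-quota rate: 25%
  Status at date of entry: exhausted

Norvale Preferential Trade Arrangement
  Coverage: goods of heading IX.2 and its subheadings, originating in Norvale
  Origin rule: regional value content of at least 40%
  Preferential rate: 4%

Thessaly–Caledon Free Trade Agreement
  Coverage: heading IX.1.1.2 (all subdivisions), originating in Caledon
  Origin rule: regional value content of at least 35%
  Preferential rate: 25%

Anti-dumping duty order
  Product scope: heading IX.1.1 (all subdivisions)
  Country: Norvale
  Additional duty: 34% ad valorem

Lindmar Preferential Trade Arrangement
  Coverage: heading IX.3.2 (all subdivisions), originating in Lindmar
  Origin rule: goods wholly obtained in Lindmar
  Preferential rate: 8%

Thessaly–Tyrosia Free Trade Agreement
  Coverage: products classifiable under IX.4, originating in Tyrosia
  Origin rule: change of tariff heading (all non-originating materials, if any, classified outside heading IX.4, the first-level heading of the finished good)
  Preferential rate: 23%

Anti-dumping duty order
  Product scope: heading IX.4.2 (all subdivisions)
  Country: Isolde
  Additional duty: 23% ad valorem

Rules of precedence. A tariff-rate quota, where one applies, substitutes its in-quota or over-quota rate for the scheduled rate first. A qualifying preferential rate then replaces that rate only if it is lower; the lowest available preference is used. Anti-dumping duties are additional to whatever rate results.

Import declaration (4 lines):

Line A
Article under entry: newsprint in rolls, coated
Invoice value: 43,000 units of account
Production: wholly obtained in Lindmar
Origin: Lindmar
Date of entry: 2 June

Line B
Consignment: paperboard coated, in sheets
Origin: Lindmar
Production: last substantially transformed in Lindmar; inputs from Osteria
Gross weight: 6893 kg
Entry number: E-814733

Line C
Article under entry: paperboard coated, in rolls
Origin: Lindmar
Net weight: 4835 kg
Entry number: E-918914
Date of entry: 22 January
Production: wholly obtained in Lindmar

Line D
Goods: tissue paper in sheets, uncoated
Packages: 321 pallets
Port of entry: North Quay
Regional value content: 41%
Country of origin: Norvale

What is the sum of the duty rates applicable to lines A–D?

Line A: newsprint → IX.3; coated → IX.3.2; in rolls → IX.3.2.1. Scheduled 14%. Lindmar agreement on IX.3.2: wholly obtained → 8% available; preferential 8%. → 8%.
Line B: paperboard → IX.2; coated → IX.2.2; in sheets → IX.2.2.2. Scheduled 38%. Lindmar agreement on IX.3.2: IX.2.2.2 not covered. → 38%.
Line C: paperboard → IX.2; coated → IX.2.2; in rolls → IX.2.2.1. Scheduled 24%. Lindmar agreement on IX.3.2: IX.2.2.1 not covered. → 24%.
Line D: tissue paper → IX.4; uncoated → IX.4.2; in sheets → IX.4.2.2. Scheduled 5%. Norvale agreement on IX.2: IX.4.2.2 not covered. → 5%.
Sum: 8% + 38% + 24% + 5% = 75%.

75%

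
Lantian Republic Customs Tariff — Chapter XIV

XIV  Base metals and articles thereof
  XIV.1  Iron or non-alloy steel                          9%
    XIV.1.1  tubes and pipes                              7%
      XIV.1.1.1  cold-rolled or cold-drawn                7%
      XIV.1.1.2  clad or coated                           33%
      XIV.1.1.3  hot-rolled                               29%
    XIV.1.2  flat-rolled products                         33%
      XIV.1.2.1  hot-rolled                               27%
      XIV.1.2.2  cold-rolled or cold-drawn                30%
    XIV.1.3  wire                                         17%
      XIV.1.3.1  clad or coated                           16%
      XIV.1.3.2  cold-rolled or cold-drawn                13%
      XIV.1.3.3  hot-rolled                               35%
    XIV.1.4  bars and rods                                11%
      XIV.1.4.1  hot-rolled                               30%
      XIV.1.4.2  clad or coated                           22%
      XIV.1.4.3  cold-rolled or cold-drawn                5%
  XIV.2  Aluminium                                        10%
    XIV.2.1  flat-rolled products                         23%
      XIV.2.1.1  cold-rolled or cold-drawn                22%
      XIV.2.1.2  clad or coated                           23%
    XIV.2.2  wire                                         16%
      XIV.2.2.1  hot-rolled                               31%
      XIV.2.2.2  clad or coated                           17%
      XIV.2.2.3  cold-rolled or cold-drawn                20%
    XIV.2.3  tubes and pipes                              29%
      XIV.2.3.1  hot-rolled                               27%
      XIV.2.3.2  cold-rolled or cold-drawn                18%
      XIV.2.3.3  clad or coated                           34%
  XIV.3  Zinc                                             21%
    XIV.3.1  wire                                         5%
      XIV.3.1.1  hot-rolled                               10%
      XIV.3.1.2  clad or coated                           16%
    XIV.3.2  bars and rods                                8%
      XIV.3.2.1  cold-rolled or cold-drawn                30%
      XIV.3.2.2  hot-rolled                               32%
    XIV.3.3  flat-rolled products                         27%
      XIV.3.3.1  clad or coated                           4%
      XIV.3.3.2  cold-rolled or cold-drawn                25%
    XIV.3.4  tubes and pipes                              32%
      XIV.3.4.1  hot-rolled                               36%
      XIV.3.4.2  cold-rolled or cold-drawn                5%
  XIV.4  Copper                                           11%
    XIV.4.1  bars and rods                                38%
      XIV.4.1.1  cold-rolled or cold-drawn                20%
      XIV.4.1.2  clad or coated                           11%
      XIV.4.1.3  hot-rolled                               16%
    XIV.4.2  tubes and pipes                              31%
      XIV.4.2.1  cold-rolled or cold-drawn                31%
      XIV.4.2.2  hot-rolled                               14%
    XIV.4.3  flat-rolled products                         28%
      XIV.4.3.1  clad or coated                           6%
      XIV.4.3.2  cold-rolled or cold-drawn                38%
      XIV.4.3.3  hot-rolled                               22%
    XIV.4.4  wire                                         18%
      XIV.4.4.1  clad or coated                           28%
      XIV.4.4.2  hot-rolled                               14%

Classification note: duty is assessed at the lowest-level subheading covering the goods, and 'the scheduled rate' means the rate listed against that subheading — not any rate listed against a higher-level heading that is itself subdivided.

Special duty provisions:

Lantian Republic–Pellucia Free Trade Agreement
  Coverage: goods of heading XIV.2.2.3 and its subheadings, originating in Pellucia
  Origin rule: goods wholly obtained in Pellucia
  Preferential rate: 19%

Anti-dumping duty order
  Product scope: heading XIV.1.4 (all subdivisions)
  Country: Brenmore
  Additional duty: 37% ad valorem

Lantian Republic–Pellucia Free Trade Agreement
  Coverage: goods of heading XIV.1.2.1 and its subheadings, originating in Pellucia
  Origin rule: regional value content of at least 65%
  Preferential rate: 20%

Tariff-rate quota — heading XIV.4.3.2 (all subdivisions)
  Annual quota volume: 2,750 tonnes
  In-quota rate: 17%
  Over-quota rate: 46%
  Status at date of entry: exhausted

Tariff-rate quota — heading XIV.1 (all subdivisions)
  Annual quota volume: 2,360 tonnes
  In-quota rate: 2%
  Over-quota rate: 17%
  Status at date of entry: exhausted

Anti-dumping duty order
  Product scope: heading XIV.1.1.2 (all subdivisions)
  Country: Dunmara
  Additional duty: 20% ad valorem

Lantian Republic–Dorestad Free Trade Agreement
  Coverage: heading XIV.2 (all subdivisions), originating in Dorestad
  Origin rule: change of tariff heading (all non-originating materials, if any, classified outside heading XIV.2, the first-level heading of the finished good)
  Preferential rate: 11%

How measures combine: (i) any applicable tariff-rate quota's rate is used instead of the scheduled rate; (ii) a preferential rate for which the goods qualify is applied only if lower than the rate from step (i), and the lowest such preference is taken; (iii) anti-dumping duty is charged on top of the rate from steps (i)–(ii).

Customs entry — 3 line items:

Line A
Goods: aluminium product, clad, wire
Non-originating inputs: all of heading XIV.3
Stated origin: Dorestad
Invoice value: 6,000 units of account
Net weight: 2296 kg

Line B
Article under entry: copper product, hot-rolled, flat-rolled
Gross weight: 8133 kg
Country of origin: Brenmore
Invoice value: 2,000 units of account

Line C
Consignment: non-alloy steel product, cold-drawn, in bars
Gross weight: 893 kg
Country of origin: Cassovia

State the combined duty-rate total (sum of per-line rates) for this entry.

50%

Line A: aluminium → XIV.2; wire → XIV.2.2; clad → XIV.2.2.2. Scheduled 17%. Dorestad agreement on XIV.2: CTH met → 11% available; preferential 11%. → 11%.
Line B: copper → XIV.4; flat-rolled → XIV.4.3; hot-rolled → XIV.4.3.3. Scheduled 22%. No special measure applies. → 22%.
Line C: non-alloy steel → XIV.1; in bars → XIV.1.4; cold-drawn → XIV.1.4.3. Scheduled 5%. quota on XIV.1 exhausted → over-quota 17%. → 17%.
Sum: 11% + 22% + 17% = 50%.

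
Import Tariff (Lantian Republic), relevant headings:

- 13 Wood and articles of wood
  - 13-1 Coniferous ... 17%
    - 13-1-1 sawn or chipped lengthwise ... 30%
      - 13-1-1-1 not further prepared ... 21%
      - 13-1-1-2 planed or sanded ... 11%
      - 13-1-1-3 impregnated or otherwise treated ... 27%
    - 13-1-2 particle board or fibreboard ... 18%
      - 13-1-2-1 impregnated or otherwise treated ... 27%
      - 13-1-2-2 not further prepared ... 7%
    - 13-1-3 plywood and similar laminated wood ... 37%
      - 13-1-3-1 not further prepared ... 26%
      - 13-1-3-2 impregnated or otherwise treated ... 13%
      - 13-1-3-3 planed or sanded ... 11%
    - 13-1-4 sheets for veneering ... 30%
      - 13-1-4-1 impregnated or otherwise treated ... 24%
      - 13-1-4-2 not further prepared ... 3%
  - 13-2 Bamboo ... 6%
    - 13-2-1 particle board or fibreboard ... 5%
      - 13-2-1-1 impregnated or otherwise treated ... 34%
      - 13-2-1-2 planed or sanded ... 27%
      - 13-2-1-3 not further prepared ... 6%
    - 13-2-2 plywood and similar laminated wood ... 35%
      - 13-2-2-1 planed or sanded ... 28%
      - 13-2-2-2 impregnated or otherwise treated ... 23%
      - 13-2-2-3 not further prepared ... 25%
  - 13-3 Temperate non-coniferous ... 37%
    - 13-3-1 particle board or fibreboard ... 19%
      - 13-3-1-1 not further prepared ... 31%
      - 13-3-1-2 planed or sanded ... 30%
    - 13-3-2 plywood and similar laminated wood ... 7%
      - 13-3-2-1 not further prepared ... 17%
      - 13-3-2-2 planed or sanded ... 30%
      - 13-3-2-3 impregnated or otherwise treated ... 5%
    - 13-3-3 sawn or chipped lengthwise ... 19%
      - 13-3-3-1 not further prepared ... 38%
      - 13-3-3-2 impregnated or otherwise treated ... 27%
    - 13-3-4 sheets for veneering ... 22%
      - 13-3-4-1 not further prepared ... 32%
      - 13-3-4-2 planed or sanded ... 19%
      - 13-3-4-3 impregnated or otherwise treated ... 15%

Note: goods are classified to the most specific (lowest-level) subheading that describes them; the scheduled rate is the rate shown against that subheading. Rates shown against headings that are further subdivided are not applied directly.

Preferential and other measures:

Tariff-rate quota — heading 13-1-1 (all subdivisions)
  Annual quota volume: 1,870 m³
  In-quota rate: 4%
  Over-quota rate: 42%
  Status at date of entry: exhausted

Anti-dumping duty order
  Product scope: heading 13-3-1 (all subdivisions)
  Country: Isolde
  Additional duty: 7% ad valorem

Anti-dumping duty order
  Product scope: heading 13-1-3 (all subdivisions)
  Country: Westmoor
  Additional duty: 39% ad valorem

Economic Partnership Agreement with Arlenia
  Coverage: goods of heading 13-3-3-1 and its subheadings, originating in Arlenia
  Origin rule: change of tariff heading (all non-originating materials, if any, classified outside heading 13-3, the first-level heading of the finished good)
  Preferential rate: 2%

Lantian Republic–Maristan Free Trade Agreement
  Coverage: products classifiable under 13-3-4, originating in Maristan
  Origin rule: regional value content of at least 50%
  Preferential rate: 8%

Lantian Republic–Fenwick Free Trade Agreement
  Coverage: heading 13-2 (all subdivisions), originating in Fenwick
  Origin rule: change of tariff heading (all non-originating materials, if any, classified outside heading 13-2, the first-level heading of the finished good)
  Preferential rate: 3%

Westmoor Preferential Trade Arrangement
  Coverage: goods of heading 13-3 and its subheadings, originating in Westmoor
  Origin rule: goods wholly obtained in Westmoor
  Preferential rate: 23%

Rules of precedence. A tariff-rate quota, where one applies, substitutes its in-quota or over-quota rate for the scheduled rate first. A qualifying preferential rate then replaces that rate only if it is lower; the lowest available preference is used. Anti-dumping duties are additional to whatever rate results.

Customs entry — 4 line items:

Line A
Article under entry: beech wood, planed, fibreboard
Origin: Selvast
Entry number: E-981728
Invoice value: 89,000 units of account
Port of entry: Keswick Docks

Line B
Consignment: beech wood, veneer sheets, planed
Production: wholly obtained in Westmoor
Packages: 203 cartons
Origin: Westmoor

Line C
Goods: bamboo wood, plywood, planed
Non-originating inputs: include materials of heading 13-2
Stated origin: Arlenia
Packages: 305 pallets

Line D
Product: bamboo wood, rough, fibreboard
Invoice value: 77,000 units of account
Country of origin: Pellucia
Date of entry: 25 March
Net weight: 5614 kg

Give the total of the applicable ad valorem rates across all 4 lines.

83%

Line A: beech → 13-3; fibreboard → 13-3-1; planed → 13-3-1-2. Scheduled 30%. No special measure applies. → 30%.
Line B: beech → 13-3; veneer sheets → 13-3-4; planed → 13-3-4-2. Scheduled 19%. Westmoor agreement on 13-3: wholly obtained → 23% available; preference 23% not lower than 19% → no reduction. → 19%.
Line C: bamboo → 13-2; plywood → 13-2-2; planed → 13-2-2-1. Scheduled 28%. Arlenia agreement on 13-3-3-1: 13-2-2-1 not covered. → 28%.
Line D: bamboo → 13-2; fibreboard → 13-2-1; rough → 13-2-1-3. Scheduled 6%. No special measure applies. → 6%.
Sum: 30% + 19% + 28% + 6% = 83%.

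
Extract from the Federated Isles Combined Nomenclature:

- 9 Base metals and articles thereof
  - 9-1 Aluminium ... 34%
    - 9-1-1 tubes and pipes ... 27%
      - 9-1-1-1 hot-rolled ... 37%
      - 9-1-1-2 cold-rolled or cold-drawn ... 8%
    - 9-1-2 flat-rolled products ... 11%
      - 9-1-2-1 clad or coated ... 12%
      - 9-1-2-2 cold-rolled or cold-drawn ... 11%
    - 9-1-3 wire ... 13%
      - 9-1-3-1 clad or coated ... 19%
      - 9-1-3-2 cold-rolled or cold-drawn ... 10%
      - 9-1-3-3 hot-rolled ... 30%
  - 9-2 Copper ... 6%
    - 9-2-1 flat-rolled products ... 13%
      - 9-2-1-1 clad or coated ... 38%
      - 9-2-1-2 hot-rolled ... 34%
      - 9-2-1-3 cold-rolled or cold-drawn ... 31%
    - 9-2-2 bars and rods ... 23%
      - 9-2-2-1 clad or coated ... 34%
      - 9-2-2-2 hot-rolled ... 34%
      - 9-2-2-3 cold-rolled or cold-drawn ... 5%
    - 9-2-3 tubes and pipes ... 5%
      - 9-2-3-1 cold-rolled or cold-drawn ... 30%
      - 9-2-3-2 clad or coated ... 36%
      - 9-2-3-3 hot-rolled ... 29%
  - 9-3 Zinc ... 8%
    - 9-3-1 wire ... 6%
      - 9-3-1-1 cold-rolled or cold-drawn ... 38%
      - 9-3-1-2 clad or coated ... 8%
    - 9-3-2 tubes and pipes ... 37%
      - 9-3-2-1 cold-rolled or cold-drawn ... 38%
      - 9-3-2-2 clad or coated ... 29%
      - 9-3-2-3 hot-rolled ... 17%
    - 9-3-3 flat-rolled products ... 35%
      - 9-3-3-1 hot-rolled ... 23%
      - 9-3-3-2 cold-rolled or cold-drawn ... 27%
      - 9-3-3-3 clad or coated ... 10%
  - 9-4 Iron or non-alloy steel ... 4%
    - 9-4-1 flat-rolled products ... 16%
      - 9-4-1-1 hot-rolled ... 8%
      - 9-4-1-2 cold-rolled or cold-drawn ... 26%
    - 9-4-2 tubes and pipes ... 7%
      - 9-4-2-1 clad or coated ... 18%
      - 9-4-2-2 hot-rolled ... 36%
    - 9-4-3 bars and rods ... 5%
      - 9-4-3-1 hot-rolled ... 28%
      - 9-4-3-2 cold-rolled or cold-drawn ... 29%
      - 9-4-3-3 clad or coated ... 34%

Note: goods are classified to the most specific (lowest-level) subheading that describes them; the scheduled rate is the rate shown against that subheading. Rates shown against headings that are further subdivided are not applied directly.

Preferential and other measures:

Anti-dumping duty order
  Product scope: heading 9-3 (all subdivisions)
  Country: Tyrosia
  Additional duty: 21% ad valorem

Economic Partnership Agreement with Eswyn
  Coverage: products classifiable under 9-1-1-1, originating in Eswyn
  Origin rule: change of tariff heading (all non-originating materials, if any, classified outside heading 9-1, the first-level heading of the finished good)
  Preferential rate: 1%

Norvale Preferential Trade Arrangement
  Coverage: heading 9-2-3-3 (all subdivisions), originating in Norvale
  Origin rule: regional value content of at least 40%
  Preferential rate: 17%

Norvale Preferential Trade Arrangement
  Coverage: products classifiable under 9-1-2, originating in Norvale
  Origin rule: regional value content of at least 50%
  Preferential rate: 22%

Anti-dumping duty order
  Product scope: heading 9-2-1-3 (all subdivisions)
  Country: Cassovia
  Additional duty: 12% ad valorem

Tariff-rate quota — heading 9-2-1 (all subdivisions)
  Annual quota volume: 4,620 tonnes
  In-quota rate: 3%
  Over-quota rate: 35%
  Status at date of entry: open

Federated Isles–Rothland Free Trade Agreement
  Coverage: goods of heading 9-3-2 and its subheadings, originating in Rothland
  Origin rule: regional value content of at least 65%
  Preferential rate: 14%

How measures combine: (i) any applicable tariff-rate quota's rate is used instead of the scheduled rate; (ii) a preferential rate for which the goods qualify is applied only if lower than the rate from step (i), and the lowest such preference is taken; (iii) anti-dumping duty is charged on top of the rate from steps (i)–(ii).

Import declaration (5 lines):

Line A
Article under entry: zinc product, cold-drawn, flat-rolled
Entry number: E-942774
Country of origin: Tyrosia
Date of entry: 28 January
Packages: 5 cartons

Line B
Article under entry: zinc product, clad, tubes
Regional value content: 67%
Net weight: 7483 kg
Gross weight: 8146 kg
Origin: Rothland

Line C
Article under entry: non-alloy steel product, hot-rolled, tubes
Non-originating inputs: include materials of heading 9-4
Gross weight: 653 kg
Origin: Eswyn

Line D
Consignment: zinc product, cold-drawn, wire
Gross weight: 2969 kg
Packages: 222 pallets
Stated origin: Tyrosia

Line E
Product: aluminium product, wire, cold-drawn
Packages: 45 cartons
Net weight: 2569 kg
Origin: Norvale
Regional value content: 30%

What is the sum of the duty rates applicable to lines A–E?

167%

Line A: zinc → 9-3; flat-rolled → 9-3-3; cold-drawn → 9-3-3-2. Scheduled 27%. anti-dumping (Tyrosia, 9-3): +21%; total 27% + 21% = 48%. → 48%.
Line B: zinc → 9-3; tubes → 9-3-2; clad → 9-3-2-2. Scheduled 29%. Rothland agreement on 9-3-2: RVC ≥ 65% → 14% available; preferential 14%. → 14%.
Line C: non-alloy steel → 9-4; tubes → 9-4-2; hot-rolled → 9-4-2-2. Scheduled 36%. Eswyn agreement on 9-1-1-1: 9-4-2-2 not covered. → 36%.
Line D: zinc → 9-3; wire → 9-3-1; cold-drawn → 9-3-1-1. Scheduled 38%. anti-dumping (Tyrosia, 9-3): +21%; total 38% + 21% = 59%. → 59%.
Line E: aluminium → 9-1; wire → 9-1-3; cold-drawn → 9-1-3-2. Scheduled 10%. Norvale agreement on 9-2-3-3: 9-1-3-2 not covered; Norvale agreement on 9-1-2: 9-1-3-2 not covered. → 10%.
Sum: 48% + 14% + 36% + 59% + 10% = 167%.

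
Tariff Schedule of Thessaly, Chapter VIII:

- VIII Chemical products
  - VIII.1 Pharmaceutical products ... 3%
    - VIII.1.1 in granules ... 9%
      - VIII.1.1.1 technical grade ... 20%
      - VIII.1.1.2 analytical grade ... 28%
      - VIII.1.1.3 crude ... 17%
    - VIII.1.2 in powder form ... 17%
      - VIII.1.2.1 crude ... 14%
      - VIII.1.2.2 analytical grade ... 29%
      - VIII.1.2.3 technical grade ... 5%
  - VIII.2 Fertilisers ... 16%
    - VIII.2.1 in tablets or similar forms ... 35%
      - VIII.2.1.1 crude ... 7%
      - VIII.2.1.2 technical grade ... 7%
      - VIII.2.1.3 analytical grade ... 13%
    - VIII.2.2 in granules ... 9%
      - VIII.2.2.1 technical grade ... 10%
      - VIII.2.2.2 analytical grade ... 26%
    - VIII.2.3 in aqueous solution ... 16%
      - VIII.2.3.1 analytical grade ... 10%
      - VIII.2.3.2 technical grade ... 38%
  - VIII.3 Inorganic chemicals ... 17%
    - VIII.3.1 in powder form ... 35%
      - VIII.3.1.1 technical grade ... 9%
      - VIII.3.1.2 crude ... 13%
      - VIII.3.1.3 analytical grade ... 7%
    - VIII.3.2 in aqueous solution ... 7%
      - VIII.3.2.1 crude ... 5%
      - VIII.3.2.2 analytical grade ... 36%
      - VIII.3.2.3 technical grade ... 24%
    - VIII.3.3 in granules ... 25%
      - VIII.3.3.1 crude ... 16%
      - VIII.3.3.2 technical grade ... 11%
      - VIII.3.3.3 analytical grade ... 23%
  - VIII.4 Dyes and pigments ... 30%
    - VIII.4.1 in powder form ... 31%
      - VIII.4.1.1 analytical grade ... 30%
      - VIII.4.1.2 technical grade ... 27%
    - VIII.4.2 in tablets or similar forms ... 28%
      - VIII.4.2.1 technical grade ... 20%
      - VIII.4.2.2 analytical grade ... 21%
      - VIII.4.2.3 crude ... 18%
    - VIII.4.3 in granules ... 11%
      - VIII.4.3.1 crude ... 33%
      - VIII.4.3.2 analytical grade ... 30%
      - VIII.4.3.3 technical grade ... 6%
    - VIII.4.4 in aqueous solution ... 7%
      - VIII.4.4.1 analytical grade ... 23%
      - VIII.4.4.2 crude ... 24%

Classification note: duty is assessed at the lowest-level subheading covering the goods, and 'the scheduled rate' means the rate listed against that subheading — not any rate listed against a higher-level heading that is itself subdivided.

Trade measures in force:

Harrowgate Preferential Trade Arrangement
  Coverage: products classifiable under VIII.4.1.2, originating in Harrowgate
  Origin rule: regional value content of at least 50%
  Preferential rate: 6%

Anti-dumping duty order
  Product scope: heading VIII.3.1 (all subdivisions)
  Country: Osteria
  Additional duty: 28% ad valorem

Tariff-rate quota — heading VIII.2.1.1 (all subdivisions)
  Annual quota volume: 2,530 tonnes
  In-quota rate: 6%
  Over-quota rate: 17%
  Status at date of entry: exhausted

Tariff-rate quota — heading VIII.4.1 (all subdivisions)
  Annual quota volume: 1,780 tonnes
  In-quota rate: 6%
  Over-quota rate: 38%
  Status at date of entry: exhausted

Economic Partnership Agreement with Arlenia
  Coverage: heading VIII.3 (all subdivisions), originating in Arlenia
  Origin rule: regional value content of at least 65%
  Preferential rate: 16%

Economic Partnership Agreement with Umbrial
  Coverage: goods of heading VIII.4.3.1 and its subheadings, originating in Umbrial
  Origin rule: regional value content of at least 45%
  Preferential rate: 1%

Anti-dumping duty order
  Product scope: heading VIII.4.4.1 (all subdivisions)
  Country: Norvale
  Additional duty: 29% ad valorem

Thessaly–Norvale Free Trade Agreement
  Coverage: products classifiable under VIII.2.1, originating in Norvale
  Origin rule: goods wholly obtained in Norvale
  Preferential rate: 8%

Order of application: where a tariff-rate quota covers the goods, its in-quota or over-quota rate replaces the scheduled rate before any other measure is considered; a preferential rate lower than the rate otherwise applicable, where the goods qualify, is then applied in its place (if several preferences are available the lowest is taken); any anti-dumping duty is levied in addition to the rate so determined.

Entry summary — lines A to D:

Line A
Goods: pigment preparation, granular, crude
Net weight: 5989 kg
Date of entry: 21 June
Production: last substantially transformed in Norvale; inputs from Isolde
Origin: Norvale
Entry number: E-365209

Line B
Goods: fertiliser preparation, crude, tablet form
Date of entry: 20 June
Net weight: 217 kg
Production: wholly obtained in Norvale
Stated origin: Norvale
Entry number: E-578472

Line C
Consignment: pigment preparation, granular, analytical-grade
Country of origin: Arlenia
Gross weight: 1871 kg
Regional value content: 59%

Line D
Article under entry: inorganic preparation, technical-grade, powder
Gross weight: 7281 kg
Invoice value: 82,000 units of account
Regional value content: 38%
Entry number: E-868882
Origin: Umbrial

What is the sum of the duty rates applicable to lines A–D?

Line A: pigment → VIII.4; granular → VIII.4.3; crude → VIII.4.3.1. Scheduled 33%. Norvale agreement on VIII.2.1: VIII.4.3.1 not covered. → 33%.
Line B: fertiliser → VIII.2; tablet form → VIII.2.1; crude → VIII.2.1.1. Scheduled 7%. quota on VIII.2.1.1 exhausted → over-quota 17%; Norvale agreement on VIII.2.1: wholly obtained → 8% available; preferential 8%. → 8%.
Line C: pigment → VIII.4; granular → VIII.4.3; analytical-grade → VIII.4.3.2. Scheduled 30%. Arlenia agreement on VIII.3: VIII.4.3.2 not covered. → 30%.
Line D: inorganic → VIII.3; powder → VIII.3.1; technical-grade → VIII.3.1.1. Scheduled 9%. Umbrial agreement on VIII.4.3.1: VIII.3.1.1 not covered. → 9%.
Sum: 33% + 8% + 30% + 9% = 80%.

80%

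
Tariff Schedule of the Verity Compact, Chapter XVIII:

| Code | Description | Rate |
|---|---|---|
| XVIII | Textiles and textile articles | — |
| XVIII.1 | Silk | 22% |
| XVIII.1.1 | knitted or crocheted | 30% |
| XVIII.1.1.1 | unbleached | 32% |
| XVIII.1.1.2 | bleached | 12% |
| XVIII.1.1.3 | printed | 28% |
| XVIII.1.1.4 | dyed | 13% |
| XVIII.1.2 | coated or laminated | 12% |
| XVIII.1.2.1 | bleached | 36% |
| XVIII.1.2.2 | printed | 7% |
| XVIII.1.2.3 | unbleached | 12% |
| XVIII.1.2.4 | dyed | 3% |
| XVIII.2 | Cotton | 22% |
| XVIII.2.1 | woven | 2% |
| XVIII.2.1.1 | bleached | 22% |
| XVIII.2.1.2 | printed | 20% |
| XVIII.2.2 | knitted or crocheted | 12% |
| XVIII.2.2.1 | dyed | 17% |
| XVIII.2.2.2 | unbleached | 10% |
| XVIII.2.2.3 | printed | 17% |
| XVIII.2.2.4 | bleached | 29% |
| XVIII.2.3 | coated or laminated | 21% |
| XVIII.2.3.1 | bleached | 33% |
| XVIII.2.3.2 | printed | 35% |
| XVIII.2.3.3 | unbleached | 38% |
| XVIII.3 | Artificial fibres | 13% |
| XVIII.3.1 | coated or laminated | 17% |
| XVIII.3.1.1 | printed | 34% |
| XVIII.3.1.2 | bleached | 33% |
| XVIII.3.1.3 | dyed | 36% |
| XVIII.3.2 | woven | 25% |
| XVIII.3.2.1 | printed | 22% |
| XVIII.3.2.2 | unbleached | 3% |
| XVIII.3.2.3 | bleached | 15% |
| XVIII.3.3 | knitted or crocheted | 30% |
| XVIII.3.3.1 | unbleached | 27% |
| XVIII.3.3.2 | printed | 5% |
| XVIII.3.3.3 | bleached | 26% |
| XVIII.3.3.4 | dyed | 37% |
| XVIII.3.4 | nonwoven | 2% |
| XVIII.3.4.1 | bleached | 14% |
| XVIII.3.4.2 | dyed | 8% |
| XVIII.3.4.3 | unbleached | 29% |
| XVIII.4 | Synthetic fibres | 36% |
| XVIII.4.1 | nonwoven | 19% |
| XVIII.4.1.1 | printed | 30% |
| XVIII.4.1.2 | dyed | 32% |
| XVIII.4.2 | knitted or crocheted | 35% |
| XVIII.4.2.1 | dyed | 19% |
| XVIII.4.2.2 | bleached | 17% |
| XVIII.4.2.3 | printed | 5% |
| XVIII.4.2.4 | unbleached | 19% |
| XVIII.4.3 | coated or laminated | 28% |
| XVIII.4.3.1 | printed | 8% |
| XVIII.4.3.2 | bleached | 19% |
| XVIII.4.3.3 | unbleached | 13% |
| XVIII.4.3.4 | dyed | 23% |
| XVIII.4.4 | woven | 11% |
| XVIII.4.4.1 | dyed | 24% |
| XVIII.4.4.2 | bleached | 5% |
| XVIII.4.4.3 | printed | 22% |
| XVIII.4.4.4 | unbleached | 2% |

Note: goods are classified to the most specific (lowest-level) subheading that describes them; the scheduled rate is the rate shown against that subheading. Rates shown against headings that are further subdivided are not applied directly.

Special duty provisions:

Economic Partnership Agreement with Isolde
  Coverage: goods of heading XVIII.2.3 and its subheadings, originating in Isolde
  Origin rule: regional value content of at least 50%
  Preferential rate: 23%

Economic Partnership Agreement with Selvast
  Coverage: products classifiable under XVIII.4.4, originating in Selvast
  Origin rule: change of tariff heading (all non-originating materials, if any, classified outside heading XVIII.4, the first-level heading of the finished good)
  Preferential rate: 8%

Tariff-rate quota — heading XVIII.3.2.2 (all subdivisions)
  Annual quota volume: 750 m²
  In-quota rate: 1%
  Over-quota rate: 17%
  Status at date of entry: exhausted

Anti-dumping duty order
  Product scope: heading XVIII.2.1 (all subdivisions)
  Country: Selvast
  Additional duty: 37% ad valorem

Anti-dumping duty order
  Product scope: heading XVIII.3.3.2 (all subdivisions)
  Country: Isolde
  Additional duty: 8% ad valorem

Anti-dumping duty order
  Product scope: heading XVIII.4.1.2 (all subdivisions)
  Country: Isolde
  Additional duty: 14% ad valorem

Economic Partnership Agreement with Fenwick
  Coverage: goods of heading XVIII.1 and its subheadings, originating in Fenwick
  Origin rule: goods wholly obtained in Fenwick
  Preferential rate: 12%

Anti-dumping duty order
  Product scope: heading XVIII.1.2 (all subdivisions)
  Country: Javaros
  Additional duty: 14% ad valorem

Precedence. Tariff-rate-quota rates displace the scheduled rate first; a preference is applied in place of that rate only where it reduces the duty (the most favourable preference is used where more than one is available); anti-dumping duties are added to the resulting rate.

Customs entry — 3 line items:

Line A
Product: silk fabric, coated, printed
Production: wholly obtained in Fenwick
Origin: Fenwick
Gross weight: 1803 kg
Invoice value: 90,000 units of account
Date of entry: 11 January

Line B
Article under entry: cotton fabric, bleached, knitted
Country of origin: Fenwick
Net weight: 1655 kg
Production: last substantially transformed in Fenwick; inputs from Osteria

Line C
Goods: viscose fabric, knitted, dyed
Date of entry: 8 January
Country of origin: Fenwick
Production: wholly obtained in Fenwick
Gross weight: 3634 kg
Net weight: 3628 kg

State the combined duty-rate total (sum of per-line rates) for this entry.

Line A: silk → XVIII.1; coated → XVIII.1.2; printed → XVIII.1.2.2. Scheduled 7%. Fenwick agreement on XVIII.1: wholly obtained → 12% available; preference 12% not lower than 7% → no reduction. → 7%.
Line B: cotton → XVIII.2; knitted → XVIII.2.2; bleached → XVIII.2.2.4. Scheduled 29%. Fenwick agreement on XVIII.1: XVIII.2.2.4 not covered. → 29%.
Line C: viscose → XVIII.3; knitted → XVIII.3.3; dyed → XVIII.3.3.4. Scheduled 37%. Fenwick agreement on XVIII.1: XVIII.3.3.4 not covered. → 37%.
Sum: 7% + 29% + 37% = 73%.

73%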